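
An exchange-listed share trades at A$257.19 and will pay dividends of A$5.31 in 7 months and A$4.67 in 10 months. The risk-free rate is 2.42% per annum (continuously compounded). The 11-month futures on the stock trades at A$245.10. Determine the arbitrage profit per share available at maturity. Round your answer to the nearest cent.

A$7.83 per share

PV(dividends) I = 5.31·e^(−0.0242·7/12) + 4.67·e^(−0.0242·10/12) = 9.8123
Fair futures F* = (S − I)·e^(rT) = (257.19 − 9.8123)·e^0.022183 = 247.3777 × 1.022431 = 252.9266
Market A$245.10 < fair 252.9266: forward underpriced → reverse cash-and-carry (short the stock, invest proceeds at r, pay the dividends, go long the forward).
Profit at T = |F_mkt − F*| = |245.10 − 252.9266| = A$7.83 per share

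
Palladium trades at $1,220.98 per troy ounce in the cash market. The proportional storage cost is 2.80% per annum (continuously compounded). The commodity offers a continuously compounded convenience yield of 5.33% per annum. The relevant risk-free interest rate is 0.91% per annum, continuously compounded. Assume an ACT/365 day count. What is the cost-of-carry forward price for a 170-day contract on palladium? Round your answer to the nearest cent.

Net carry = r + u − y = 0.0091 + 0.0280 − 0.0533 = -0.0162
F = S·e^((r+u−y)T) = 1220.98 · e^(-0.0162 × 170/365) = 1220.98 · e^-0.00754521
= 1220.98 × 0.99248318 = $1,211.80 per troy ounce

$1,211.80 per troy ounce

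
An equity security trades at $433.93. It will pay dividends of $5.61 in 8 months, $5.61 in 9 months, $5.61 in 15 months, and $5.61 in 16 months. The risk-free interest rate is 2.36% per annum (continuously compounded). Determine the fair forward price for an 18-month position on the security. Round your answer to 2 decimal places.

$426.86

PV(dividends) I = 5.61·e^(−0.0236·8/12) + 5.61·e^(−0.0236·9/12) + 5.61·e^(−0.0236·15/12) + 5.61·e^(−0.0236·16/12)
I = 5.5224 + 5.5116 + 5.4469 + 5.4362 = 21.9171
F = (S − I)·e^(rT) = (433.93 − 21.9171) · e^(0.0236·18/12)
= 412.0129 · e^0.035400 = 412.0129 × 1.036034 = $426.86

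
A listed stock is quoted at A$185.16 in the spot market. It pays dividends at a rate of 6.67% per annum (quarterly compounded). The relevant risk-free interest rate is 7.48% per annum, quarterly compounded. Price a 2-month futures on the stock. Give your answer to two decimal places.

A$185.41

F = S · (1+r/4)^(4T) / (1+q/4)^(4T)
= 185.16 × 1.012428 / 1.011086 = 185.16 × 1.001327
F = A$185.41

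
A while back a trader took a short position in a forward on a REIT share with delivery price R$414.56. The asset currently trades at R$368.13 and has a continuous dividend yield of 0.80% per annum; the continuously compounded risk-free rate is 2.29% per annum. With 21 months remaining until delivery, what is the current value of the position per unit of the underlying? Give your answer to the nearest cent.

R$35.26

Current fair forward for the remaining 21 months: F = S·e^((r − q)·T), (r − q) = 0.0229 − 0.0080 = 0.0149
F = 368.13 · e^(0.0149 × 21/12) = 368.13 × 1.026418 = 377.8553
Value of long forward = (F − K)·e^(−rT) = (377.8553 − 414.56) · e^(−0.0229·21/12)
= -36.7047 × 0.960717 = -35.26
Short position value = −(long value) = R$35.26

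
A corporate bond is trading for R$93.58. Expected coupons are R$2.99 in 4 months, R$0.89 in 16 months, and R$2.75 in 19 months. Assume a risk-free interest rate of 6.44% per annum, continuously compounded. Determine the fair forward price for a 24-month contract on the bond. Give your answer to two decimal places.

R$99.36

PV(coupons) I = 2.99·e^(−0.0644·4/12) + 0.89·e^(−0.0644·16/12) + 2.75·e^(−0.0644·19/12)
I = 2.9265 + 0.8168 + 2.4834 = 6.2267
F = (S − I)·e^(rT) = (93.58 − 6.2267) · e^(0.0644·24/12)
= 87.3533 · e^0.128800 = 87.3533 × 1.137463 = R$99.36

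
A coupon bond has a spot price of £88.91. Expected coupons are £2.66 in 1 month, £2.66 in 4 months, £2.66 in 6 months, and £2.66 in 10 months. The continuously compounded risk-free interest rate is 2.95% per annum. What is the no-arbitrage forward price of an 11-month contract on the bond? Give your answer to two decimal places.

PV(coupons) I = 2.66·e^(−0.0295·1/12) + 2.66·e^(−0.0295·4/12) + 2.66·e^(−0.0295·6/12) + 2.66·e^(−0.0295·10/12)
I = 2.6535 + 2.6340 + 2.6211 + 2.5954 = 10.5040
F = (S − I)·e^(rT) = (88.91 − 10.5040) · e^(0.0295·11/12)
= 78.4060 · e^0.027042 = 78.4060 × 1.027411 = £80.56

£80.56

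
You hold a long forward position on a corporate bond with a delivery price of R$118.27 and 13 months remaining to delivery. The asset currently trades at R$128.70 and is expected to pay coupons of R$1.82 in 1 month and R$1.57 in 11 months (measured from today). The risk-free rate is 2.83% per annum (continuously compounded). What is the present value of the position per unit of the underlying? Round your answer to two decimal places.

R$10.66

PV(remaining coupons) I = 1.82·e^(−0.0283·1/12) + 1.57·e^(−0.0283·11/12) = 3.3455
Current forward F = (S − I)·e^(rT) = (128.70 − 3.3455)·e^(0.0283·13/12) = 125.3545 × 1.031133 = 129.2572
Value (long) = (F − K)·e^(−rT) = (129.2572 − 118.27) × 0.969807 = 10.6555
Value = R$10.66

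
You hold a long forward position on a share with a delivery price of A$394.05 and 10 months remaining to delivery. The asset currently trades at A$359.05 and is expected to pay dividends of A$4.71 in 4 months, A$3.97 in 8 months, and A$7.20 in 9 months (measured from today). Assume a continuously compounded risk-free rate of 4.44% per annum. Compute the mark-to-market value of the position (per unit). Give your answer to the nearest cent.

PV(remaining dividends) I = 4.71·e^(−0.0444·4/12) + 3.97·e^(−0.0444·8/12) + 7.20·e^(−0.0444·9/12) = 15.4592
Current forward F = (S − I)·e^(rT) = (359.05 − 15.4592)·e^(0.0444·10/12) = 343.5908 × 1.037693 = 356.5418
Value (long) = (F − K)·e^(−rT) = (356.5418 − 394.05) × 0.963676 = -36.1458
Value = -A$36.15

-A$36.15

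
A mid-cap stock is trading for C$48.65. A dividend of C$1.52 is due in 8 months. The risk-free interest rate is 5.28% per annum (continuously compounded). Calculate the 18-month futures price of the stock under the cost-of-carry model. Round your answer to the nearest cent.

C$51.07

PV(dividends) I = 1.52·e^(−0.0528·8/12)
I = 1.4674
F = (S − I)·e^(rT) = (48.65 − 1.4674) · e^(0.0528·18/12)
= 47.1826 · e^0.079200 = 47.1826 × 1.082421 = C$51.07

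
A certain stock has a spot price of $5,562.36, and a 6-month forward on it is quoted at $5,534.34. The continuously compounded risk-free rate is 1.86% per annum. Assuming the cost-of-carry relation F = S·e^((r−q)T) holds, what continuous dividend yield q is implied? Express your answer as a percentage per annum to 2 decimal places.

2.87%

From F = S·e^((r−q)T): (r − q) = ln(F/S)/T
ln(5534.34/5562.36) = ln(0.994963) = -0.005050
(r − q) = -0.005050 / (6/12) = -0.010100
q = r − ln(F/S)/T = 0.0186 + 0.010100 = 0.028700
q = 2.87%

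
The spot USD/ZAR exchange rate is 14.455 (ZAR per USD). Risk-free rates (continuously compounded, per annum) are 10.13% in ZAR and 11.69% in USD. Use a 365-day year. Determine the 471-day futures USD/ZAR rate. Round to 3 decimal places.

14.167

F = S·e^((r_ZAR − r_USD)T) = 14.455 · e^((0.1013 − 0.1169) × 471/365)
= 14.455 · e^-0.020130 = 14.455 × 0.980071
F = 14.167 ZAR per USD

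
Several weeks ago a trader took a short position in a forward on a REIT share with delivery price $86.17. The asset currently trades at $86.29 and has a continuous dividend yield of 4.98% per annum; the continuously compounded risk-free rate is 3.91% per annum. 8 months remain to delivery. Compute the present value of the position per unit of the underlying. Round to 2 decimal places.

Current fair forward for the remaining 8 months: F = S·e^((r − q)·T), (r − q) = 0.0391 − 0.0498 = -0.0107
F = 86.29 · e^(-0.0107 × 8/12) = 86.29 × 0.992892 = 85.6767
Value of long forward = (F − K)·e^(−rT) = (85.6767 − 86.17) · e^(−0.0391·8/12)
= -0.4933 × 0.974270 = -0.48
Short position value = −(long value) = $0.48

$0.48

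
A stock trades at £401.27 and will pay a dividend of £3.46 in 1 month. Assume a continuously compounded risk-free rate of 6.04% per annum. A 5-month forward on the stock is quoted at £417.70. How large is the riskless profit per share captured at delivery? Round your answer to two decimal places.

£9.73 per share

PV(dividends) I = 3.46·e^(−0.0604·1/12) = 3.4426
Fair forward F* = (S − I)·e^(rT) = (401.27 − 3.4426)·e^0.025167 = 397.8274 × 1.025486 = 407.9664
Market £417.70 > fair 407.9664: forward overpriced → cash-and-carry (borrow at r, buy the stock and collect the dividends, short the forward).
Profit at T = |F_mkt − F*| = |417.70 − 407.9664| = £9.73 per share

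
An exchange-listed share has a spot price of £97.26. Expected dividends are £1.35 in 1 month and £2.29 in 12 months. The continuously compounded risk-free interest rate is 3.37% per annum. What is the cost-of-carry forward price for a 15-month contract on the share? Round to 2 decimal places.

PV(dividends) I = 1.35·e^(−0.0337·1/12) + 2.29·e^(−0.0337·12/12)
I = 1.3462 + 2.2141 = 3.5603
F = (S − I)·e^(rT) = (97.26 − 3.5603) · e^(0.0337·15/12)
= 93.6997 · e^0.042125 = 93.6997 × 1.043025 = £97.73

£97.73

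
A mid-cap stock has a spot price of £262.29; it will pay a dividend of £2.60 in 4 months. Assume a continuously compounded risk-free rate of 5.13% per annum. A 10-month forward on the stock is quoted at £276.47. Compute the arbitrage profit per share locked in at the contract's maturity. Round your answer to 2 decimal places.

PV(dividends) I = 2.60·e^(−0.0513·4/12) = 2.5559
Fair forward F* = (S − I)·e^(rT) = (262.29 − 2.5559)·e^0.042750 = 259.7341 × 1.043677 = 271.0785
Market £276.47 > fair 271.0785: forward overpriced → cash-and-carry (borrow at r, buy the stock and collect the dividends, short the forward).
Profit at T = |F_mkt − F*| = |276.47 − 271.0785| = £5.39 per share

£5.39 per share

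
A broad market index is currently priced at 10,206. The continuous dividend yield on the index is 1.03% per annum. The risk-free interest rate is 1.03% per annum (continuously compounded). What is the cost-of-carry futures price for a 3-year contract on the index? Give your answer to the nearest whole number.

F = S·e^((r − q)T) = 10206 · e^((0.0103 − 0.0103) × 3)
= 10206 · e^0.000000 = 10206 × 1.000000
F = 10,206

10,206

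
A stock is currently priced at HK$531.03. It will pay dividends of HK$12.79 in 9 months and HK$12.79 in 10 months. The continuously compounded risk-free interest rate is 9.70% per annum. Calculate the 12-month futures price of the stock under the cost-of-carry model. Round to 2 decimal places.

PV(dividends) I = 12.79·e^(−0.0970·9/12) + 12.79·e^(−0.0970·10/12)
I = 11.8926 + 11.7968 = 23.6894
F = (S − I)·e^(rT) = (531.03 − 23.6894) · e^(0.0970·12/12)
= 507.3406 · e^0.097000 = 507.3406 × 1.101860 = HK$559.02

HK$559.02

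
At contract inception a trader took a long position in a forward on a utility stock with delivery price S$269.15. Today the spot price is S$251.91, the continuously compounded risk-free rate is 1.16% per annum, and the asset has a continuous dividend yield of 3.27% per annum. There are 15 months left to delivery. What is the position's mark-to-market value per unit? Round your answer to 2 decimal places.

Current fair forward for the remaining 15 months: F = S·e^((r − q)·T), (r − q) = 0.0116 − 0.0327 = -0.0211
F = 251.91 · e^(-0.0211 × 15/12) = 251.91 × 0.973970 = 245.3528
Value of long forward = (F − K)·e^(−rT) = (245.3528 − 269.15) · e^(−0.0116·15/12)
= -23.7972 × 0.985605 = -23.45

-S$23.45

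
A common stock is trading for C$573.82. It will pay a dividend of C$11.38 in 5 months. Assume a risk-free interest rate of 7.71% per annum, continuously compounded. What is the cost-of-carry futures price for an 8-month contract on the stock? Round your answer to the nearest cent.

C$592.48

PV(dividends) I = 11.38·e^(−0.0771·5/12)
I = 11.0202
F = (S − I)·e^(rT) = (573.82 − 11.0202) · e^(0.0771·8/12)
= 562.7998 · e^0.051400 = 562.7998 × 1.052744 = C$592.48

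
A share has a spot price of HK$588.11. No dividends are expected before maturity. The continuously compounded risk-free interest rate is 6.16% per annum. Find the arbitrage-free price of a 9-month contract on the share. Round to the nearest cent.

HK$615.92

F = S·e^(rT) = 588.11 · e^(0.0616 × 9/12)
= 588.11 · e^0.046200 = 588.11 × 1.047284
F = HK$615.92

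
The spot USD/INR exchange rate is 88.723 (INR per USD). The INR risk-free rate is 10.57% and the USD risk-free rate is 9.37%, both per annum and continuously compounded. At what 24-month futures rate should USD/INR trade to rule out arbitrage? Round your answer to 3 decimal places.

F = S·e^((r_INR − r_USD)T) = 88.723 · e^((0.1057 − 0.0937) × 24/12)
= 88.723 · e^0.024000 = 88.723 × 1.024290
F = 90.878 INR per USD

90.878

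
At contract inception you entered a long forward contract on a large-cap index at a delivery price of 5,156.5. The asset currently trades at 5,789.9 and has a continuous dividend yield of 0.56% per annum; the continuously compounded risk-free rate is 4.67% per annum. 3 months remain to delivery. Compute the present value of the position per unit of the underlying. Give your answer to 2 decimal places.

Current fair forward for the remaining 3 months: F = S·e^((r − q)·T), (r − q) = 0.0467 − 0.0056 = 0.0411
F = 5789.9 · e^(0.0411 × 3/12) = 5789.9 × 1.01032797 = 5849.6979
Value of long forward = (F − K)·e^(−rT) = (5849.6979 − 5156.5) · e^(−0.0467·3/12)
= 693.1979 × 0.98839289 = 685.15

685.15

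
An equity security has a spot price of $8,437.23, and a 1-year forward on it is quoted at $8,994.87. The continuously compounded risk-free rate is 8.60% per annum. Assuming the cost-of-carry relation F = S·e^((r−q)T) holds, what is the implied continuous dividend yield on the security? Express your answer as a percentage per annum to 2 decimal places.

From F = S·e^((r−q)T): (r − q) = ln(F/S)/T
ln(8994.87/8437.23) = ln(1.066093) = 0.064001
(r − q) = 0.064001 / (1) = 0.064001
q = r − ln(F/S)/T = 0.0860 − 0.064001 = 0.021999
q = 2.20%

2.20%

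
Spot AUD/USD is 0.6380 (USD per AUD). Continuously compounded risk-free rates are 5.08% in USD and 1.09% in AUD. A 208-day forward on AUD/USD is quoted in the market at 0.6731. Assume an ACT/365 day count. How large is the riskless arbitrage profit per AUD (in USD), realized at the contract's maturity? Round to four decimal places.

0.0204 per AUD (in USD)

Fair forward: F* = S·e^(carry·T), with carry = (r_USD − r_AUD) = 0.0508 − 0.0109 = 0.0399
F* = 0.6380 · e^(0.0399 × 208/365) = 0.6380 · e^0.022738 = 0.6380 × 1.022998 = 0.6527
Market 0.6731 > fair 0.6527: forward overpriced → cash-and-carry (buy spot, short the forward).
At maturity, profit = |F_mkt − F*| = |0.6731 − 0.6527| = 0.0204 per AUD (in USD)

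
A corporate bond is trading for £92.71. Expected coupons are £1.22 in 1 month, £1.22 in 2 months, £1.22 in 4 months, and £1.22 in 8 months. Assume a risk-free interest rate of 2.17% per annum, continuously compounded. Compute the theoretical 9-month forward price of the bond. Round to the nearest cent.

PV(coupons) I = 1.22·e^(−0.0217·1/12) + 1.22·e^(−0.0217·2/12) + 1.22·e^(−0.0217·4/12) + 1.22·e^(−0.0217·8/12)
I = 1.2178 + 1.2156 + 1.2112 + 1.2025 = 4.8471
F = (S − I)·e^(rT) = (92.71 − 4.8471) · e^(0.0217·9/12)
= 87.8629 · e^0.016275 = 87.8629 × 1.016408 = £89.30

£89.30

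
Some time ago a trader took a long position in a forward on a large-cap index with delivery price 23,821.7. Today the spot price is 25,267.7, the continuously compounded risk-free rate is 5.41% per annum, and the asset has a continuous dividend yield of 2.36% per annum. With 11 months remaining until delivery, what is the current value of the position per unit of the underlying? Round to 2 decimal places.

2057.79

Current fair forward for the remaining 11 months: F = S·e^((r − q)·T), (r − q) = 0.0541 − 0.0236 = 0.0305
F = 25267.7 · e^(0.0305 × 11/12) = 25267.7 × 1.02835284 = 25984.1111
Value of long forward = (F − K)·e^(−rT) = (25984.1111 − 23821.7) · e^(−0.0541·11/12)
= 2162.4111 × 0.95161792 = 2057.79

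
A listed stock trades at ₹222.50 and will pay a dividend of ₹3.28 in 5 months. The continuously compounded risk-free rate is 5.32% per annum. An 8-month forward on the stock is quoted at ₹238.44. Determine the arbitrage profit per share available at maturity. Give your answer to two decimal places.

PV(dividends) I = 3.28·e^(−0.0532·5/12) = 3.2081
Fair forward F* = (S − I)·e^(rT) = (222.50 − 3.2081)·e^0.035467 = 219.2919 × 1.036103 = 227.2090
Market ₹238.44 > fair 227.2090: forward overpriced → cash-and-carry (borrow at r, buy the stock and collect the dividends, short the forward).
Profit at T = |F_mkt − F*| = |238.44 − 227.2090| = ₹11.23 per share

₹11.23 per share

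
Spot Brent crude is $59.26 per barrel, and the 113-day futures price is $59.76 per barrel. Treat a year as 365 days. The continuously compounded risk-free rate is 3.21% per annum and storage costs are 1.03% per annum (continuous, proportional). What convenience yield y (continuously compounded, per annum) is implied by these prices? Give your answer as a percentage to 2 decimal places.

1.53%

F = S·e^((r+u−y)T) ⇒ (r+u−y) = ln(F/S)/T
ln(59.76/59.26) = 0.008402; /T ⇒ 0.027139
y = r + u − ln(F/S)/T = 0.0321 + 0.0103 − 0.027139 = 0.015261
y = 1.53%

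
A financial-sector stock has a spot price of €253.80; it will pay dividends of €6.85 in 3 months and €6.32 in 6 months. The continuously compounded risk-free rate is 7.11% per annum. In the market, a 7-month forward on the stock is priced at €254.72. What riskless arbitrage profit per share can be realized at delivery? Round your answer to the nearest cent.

PV(dividends) I = 6.85·e^(−0.0711·3/12) + 6.32·e^(−0.0711·6/12) = 12.8286
Fair forward F* = (S − I)·e^(rT) = (253.80 − 12.8286)·e^0.041475 = 240.9714 × 1.042347 = 251.1758
Market €254.72 > fair 251.1758: forward overpriced → cash-and-carry (borrow at r, buy the stock and collect the dividends, short the forward).
Profit at T = |F_mkt − F*| = |254.72 − 251.1758| = €3.54 per share

€3.54 per share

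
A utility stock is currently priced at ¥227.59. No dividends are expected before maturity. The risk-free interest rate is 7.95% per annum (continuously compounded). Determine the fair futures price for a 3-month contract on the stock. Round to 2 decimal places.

¥232.16

F = S·e^(rT) = 227.59 · e^(0.0795 × 3/12)
= 227.59 · e^0.019875 = 227.59 × 1.020074
F = ¥232.16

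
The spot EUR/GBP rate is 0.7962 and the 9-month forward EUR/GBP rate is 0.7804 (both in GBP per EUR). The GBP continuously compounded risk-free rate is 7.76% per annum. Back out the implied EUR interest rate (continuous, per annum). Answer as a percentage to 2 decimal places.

10.43%

F = S·e^((r_GBP − r_EUR)T) ⇒ r_EUR = r_GBP − ln(F/S)/T
ln(0.7804/0.7962) = -0.020044; /(9/12) = -0.026725
r_EUR = 0.0776 + 0.026725 = 0.104325
r_EUR = 10.43%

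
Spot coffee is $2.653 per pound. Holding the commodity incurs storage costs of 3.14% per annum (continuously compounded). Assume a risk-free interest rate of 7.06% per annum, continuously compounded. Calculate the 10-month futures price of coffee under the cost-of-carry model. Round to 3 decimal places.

$2.888 per pound

Net carry = r + u − y = 0.0706 + 0.0314 − 0.0000 = 0.1020
F = S·e^((r+u−y)T) = 2.653 · e^(0.1020 × 10/12) = 2.653 · e^0.085000
= 2.653 × 1.088717 = $2.888 per pound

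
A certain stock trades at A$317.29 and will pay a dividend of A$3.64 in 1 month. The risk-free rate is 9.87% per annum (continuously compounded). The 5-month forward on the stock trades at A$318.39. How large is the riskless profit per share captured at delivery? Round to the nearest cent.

PV(dividends) I = 3.64·e^(−0.0987·1/12) = 3.6102
Fair forward F* = (S − I)·e^(rT) = (317.29 − 3.6102)·e^0.041125 = 313.6798 × 1.041982 = 326.8487
Market A$318.39 < fair 326.8487: forward underpriced → reverse cash-and-carry (short the stock, invest proceeds at r, pay the dividends, go long the forward).
Profit at T = |F_mkt − F*| = |318.39 − 326.8487| = A$8.46 per share

A$8.46 per share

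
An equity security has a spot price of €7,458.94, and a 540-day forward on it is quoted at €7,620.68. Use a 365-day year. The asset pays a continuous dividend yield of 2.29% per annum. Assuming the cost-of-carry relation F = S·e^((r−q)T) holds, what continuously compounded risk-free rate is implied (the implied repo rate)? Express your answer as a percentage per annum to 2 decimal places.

From F = S·e^((r−q)T): (r − q) = ln(F/S)/T
ln(7620.68/7458.94) = ln(1.021684) = 0.021452
(r − q) = 0.021452 / (540/365) = 0.014500
r = ln(F/S)/T + q = 0.014500 + 0.0229 = 0.037400
r = 3.74%

3.74%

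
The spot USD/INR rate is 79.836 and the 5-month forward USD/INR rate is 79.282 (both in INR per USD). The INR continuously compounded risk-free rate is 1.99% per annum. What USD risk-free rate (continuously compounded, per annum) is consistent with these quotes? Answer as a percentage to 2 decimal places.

F = S·e^((r_INR − r_USD)T) ⇒ r_USD = r_INR − ln(F/S)/T
ln(79.282/79.836) = -0.006963; /(5/12) = -0.016711
r_USD = 0.0199 + 0.016711 = 0.036611
r_USD = 3.66%

3.66%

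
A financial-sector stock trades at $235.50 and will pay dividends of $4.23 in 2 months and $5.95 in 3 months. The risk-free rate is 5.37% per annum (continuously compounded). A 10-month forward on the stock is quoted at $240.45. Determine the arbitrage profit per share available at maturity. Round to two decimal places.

$4.70 per share

PV(dividends) I = 4.23·e^(−0.0537·2/12) + 5.95·e^(−0.0537·3/12) = 10.0630
Fair forward F* = (S − I)·e^(rT) = (235.50 − 10.0630)·e^0.044750 = 225.4370 × 1.045766 = 235.7543
Market $240.45 > fair 235.7543: forward overpriced → cash-and-carry (borrow at r, buy the stock and collect the dividends, short the forward).
Profit at T = |F_mkt − F*| = |240.45 − 235.7543| = $4.70 per share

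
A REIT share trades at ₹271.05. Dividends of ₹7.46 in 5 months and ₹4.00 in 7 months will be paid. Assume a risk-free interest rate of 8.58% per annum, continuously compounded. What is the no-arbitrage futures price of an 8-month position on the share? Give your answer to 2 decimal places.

PV(dividends) I = 7.46·e^(−0.0858·5/12) + 4.00·e^(−0.0858·7/12)
I = 7.1980 + 3.8047 = 11.0027
F = (S − I)·e^(rT) = (271.05 − 11.0027) · e^(0.0858·8/12)
= 260.0473 · e^0.057200 = 260.0473 × 1.058868 = ₹275.36

₹275.36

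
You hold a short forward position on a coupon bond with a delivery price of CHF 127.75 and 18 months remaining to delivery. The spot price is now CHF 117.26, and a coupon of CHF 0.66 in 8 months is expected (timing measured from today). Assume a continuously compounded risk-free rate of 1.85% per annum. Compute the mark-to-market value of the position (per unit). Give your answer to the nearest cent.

CHF 7.65

PV(remaining coupons) I = 0.66·e^(−0.0185·8/12) = 0.6519
Current forward F = (S − I)·e^(rT) = (117.26 − 0.6519)·e^(0.0185·18/12) = 116.6081 × 1.028139 = 119.8893
Value (long) = (F − K)·e^(−rT) = (119.8893 − 127.75) × 0.972631 = -7.6456
Short position value = −(long value) = CHF 7.65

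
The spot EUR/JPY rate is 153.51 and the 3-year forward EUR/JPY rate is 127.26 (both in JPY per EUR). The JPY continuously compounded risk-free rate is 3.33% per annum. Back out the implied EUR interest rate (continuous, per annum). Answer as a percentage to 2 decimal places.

F = S·e^((r_JPY − r_EUR)T) ⇒ r_EUR = r_JPY − ln(F/S)/T
ln(127.26/153.51) = -0.187533; /(3) = -0.062511
r_EUR = 0.0333 + 0.062511 = 0.095811
r_EUR = 9.58%

9.58%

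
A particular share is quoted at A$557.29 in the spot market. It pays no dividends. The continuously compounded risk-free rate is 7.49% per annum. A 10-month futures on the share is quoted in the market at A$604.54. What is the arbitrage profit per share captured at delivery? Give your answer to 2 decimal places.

Fair futures: F* = S·e^(carry·T), with carry = r = 0.0749
F* = 557.29 · e^(0.0749 × 10/12) = 557.29 · e^0.062417 = 557.29 × 1.064406 = A$593.1828
Market A$604.54 > fair A$593.1828: forward overpriced → cash-and-carry (buy spot, short the forward).
At maturity, profit = |F_mkt − F*| = |604.54 − 593.1828| = A$11.36 per share

A$11.36 per share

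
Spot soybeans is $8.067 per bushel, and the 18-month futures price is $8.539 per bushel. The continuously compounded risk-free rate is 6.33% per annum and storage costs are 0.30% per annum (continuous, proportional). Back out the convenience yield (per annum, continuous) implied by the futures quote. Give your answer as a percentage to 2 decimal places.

F = S·e^((r+u−y)T) ⇒ (r+u−y) = ln(F/S)/T
ln(8.539/8.067) = 0.056862; /T ⇒ 0.037908
y = r + u − ln(F/S)/T = 0.0633 + 0.0030 − 0.037908 = 0.028392
y = 2.84%

2.84%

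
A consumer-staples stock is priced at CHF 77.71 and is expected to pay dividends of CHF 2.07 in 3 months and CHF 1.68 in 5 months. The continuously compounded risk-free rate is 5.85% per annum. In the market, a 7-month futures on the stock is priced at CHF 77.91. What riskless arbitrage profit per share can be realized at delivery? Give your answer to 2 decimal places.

PV(dividends) I = 2.07·e^(−0.0585·3/12) + 1.68·e^(−0.0585·5/12) = 3.6795
Fair futures F* = (S − I)·e^(rT) = (77.71 − 3.6795)·e^0.034125 = 74.0305 × 1.034714 = 76.6004
Market CHF 77.91 > fair 76.6004: forward overpriced → cash-and-carry (borrow at r, buy the stock and collect the dividends, short the forward).
Profit at T = |F_mkt − F*| = |77.91 − 76.6004| = CHF 1.31 per share

CHF 1.31 per share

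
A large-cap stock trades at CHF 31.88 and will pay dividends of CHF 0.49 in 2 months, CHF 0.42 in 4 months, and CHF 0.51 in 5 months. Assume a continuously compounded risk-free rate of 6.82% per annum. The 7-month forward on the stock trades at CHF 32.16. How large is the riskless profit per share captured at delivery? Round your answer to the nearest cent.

CHF 0.43 per share

PV(dividends) I = 0.49·e^(−0.0682·2/12) + 0.42·e^(−0.0682·4/12) + 0.51·e^(−0.0682·5/12) = 1.3907
Fair forward F* = (S − I)·e^(rT) = (31.88 − 1.3907)·e^0.039783 = 30.4893 × 1.040585 = 31.7267
Market CHF 32.16 > fair 31.7267: forward overpriced → cash-and-carry (borrow at r, buy the stock and collect the dividends, short the forward).
Profit at T = |F_mkt − F*| = |32.16 − 31.7267| = CHF 0.43 per share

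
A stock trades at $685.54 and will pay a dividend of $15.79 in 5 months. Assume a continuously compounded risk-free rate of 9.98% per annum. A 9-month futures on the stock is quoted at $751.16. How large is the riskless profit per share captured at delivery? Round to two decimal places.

PV(dividends) I = 15.79·e^(−0.0998·5/12) = 15.1469
Fair futures F* = (S − I)·e^(rT) = (685.54 − 15.1469)·e^0.074850 = 670.3931 × 1.077722 = 722.4974
Market $751.16 > fair 722.4974: forward overpriced → cash-and-carry (borrow at r, buy the stock and collect the dividends, short the forward).
Profit at T = |F_mkt − F*| = |751.16 − 722.4974| = $28.66 per share

$28.66 per share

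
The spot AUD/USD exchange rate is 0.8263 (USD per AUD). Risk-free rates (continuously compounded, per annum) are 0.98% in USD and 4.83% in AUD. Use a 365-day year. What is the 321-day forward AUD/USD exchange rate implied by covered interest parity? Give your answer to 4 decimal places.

F = S·e^((r_USD − r_AUD)T) = 0.8263 · e^((0.0098 − 0.0483) × 321/365)
= 0.8263 · e^-0.033859 = 0.8263 × 0.966708
F = 0.7988 USD per AUD

0.7988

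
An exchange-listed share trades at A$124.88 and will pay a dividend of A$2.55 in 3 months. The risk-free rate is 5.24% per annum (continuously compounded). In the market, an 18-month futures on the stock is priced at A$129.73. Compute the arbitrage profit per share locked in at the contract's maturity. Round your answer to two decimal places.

PV(dividends) I = 2.55·e^(−0.0524·3/12) = 2.5168
Fair futures F* = (S − I)·e^(rT) = (124.88 − 2.5168)·e^0.078600 = 122.3632 × 1.081772 = 132.3691
Market A$129.73 < fair 132.3691: forward underpriced → reverse cash-and-carry (short the stock, invest proceeds at r, pay the dividends, go long the forward).
Profit at T = |F_mkt − F*| = |129.73 − 132.3691| = A$2.64 per share

A$2.64 per share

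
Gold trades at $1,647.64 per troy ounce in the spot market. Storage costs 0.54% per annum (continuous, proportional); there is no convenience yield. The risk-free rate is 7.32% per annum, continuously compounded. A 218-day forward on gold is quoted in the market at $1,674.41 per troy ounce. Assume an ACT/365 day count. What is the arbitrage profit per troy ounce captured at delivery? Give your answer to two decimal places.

$52.42 per troy ounce

Fair forward: F* = S·e^(carry·T), with carry = (r + u) = 0.0732 + 0.0054 = 0.0786
F* = 1647.64 · e^(0.0786 × 218/365) = 1647.64 · e^0.04694466 = 1647.64 × 1.04806401 = $1726.8322
Market $1674.41 < fair $1726.8322: forward underpriced → reverse cash-and-carry (short spot, go long the forward).
At maturity, profit = |F_mkt − F*| = |1674.41 − 1726.8322| = $52.42 per troy ounce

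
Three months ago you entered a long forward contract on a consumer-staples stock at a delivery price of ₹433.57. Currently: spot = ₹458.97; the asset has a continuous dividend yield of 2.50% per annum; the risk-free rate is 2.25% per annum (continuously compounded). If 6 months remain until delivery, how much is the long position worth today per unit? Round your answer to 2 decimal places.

Current fair forward for the remaining 6 months: F = S·e^((r − q)·T), (r − q) = 0.0225 − 0.0250 = -0.0025
F = 458.97 · e^(-0.0025 × 6/12) = 458.97 × 0.998751 = 458.3967
Value of long forward = (F − K)·e^(−rT) = (458.3967 − 433.57) · e^(−0.0225·6/12)
= 24.8267 × 0.988813 = 24.55

₹24.55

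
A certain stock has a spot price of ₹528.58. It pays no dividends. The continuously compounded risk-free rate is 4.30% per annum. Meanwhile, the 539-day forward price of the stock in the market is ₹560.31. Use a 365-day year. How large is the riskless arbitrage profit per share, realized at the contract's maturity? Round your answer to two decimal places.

Fair forward: F* = S·e^(carry·T), with carry = r = 0.0430
F* = 528.58 · e^(0.0430 × 539/365) = 528.58 · e^0.063499 = 528.58 × 1.065558 = ₹563.2326
Market ₹560.31 < fair ₹563.2326: forward underpriced → reverse cash-and-carry (short spot, go long the forward).
At maturity, profit = |F_mkt − F*| = |560.31 − 563.2326| = ₹2.92 per share

₹2.92 per share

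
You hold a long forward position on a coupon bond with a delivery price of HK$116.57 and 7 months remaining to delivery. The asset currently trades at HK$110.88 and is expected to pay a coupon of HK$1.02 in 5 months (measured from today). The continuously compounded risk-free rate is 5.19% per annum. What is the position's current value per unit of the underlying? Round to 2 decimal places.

-HK$3.21

PV(remaining coupons) I = 1.02·e^(−0.0519·5/12) = 0.9982
Current forward F = (S − I)·e^(rT) = (110.88 − 0.9982)·e^(0.0519·7/12) = 109.8818 × 1.030738 = 113.2593
Value (long) = (F − K)·e^(−rT) = (113.2593 − 116.57) × 0.970179 = -3.2120
Value = -HK$3.21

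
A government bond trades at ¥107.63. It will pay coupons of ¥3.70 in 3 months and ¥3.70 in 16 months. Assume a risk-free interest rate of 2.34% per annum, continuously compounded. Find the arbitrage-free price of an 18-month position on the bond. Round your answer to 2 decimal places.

¥103.95

PV(coupons) I = 3.70·e^(−0.0234·3/12) + 3.70·e^(−0.0234·16/12)
I = 3.6784 + 3.5863 = 7.2647
F = (S − I)·e^(rT) = (107.63 − 7.2647) · e^(0.0234·18/12)
= 100.3653 · e^0.035100 = 100.3653 × 1.035723 = ¥103.95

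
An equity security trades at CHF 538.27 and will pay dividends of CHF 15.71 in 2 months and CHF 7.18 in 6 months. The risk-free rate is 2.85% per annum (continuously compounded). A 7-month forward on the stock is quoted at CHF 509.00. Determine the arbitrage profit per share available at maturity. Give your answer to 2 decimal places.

CHF 15.20 per share

PV(dividends) I = 15.71·e^(−0.0285·2/12) + 7.18·e^(−0.0285·6/12) = 22.7140
Fair forward F* = (S − I)·e^(rT) = (538.27 − 22.7140)·e^0.016625 = 515.5560 × 1.016764 = 524.1988
Market CHF 509.00 < fair 524.1988: forward underpriced → reverse cash-and-carry (short the stock, invest proceeds at r, pay the dividends, go long the forward).
Profit at T = |F_mkt − F*| = |509.00 − 524.1988| = CHF 15.20 per share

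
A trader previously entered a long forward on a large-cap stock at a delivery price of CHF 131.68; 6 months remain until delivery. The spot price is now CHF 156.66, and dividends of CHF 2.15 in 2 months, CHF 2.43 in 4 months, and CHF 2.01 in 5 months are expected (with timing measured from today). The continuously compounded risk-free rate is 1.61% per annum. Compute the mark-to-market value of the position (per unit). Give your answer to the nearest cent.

CHF 19.48

PV(remaining dividends) I = 2.15·e^(−0.0161·2/12) + 2.43·e^(−0.0161·4/12) + 2.01·e^(−0.0161·5/12) = 6.5578
Current forward F = (S − I)·e^(rT) = (156.66 − 6.5578)·e^(0.0161·6/12) = 150.1022 × 1.008082 = 151.3153
Value (long) = (F − K)·e^(−rT) = (151.3153 − 131.68) × 0.991982 = 19.4779
Value = CHF 19.48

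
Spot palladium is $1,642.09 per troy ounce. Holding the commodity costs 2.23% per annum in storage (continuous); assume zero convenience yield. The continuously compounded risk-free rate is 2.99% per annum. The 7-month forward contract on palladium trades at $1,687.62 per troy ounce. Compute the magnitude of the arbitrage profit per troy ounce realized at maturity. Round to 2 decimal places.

$5.24 per troy ounce

Fair forward: F* = S·e^(carry·T), with carry = (r + u) = 0.0299 + 0.0223 = 0.0522
F* = 1642.09 · e^(0.0522 × 7/12) = 1642.09 · e^0.03045000 = 1642.09 × 1.03091834 = $1692.8607
Market $1687.62 < fair $1692.8607: forward underpriced → reverse cash-and-carry (short spot, go long the forward).
At maturity, profit = |F_mkt − F*| = |1687.62 − 1692.8607| = $5.24 per troy ounce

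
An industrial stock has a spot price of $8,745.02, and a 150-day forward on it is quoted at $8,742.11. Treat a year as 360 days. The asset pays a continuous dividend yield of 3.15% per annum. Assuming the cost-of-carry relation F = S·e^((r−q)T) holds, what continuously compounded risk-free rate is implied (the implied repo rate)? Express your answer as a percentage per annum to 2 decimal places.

From F = S·e^((r−q)T): (r − q) = ln(F/S)/T
ln(8742.11/8745.02) = ln(0.999667) = -0.000333
(r − q) = -0.000333 / (150/360) = -0.000799
r = ln(F/S)/T + q = -0.000799 + 0.0315 = 0.030701
r = 3.07%

3.07%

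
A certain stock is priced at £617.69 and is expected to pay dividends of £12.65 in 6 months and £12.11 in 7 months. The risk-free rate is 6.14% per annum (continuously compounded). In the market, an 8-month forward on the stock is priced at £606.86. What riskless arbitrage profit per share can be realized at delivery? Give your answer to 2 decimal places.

£11.69 per share

PV(dividends) I = 12.65·e^(−0.0614·6/12) + 12.11·e^(−0.0614·7/12) = 23.9515
Fair forward F* = (S − I)·e^(rT) = (617.69 − 23.9515)·e^0.040933 = 593.7385 × 1.041782 = 618.5461
Market £606.86 < fair 618.5461: forward underpriced → reverse cash-and-carry (short the stock, invest proceeds at r, pay the dividends, go long the forward).
Profit at T = |F_mkt − F*| = |606.86 − 618.5461| = £11.69 per share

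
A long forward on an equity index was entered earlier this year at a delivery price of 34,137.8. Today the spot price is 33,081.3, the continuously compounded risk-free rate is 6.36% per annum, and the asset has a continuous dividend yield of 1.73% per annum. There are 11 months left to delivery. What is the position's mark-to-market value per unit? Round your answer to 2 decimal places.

356.35

Current fair forward for the remaining 11 months: F = S·e^((r − q)·T), (r − q) = 0.0636 − 0.0173 = 0.0463
F = 33081.3 · e^(0.0463 × 11/12) = 33081.3 × 1.04335519 = 34515.5460
Value of long forward = (F − K)·e^(−rT) = (34515.5460 − 34137.8) · e^(−0.0636·11/12)
= 377.7460 × 0.94336689 = 356.35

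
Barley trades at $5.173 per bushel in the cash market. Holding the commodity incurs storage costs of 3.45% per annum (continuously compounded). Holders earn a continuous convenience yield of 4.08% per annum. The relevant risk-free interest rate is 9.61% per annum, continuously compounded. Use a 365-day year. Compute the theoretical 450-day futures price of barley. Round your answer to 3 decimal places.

Net carry = r + u − y = 0.0961 + 0.0345 − 0.0408 = 0.0898
F = S·e^((r+u−y)T) = 5.173 · e^(0.0898 × 450/365) = 5.173 · e^0.110712
= 5.173 × 1.117073 = $5.779 per bushel

$5.779 per bushel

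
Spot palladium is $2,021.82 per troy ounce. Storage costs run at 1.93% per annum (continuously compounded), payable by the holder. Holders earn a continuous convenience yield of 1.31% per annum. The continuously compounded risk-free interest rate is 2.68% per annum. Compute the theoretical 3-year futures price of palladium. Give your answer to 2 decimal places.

$2,232.22 per troy ounce

Net carry = r + u − y = 0.0268 + 0.0193 − 0.0131 = 0.0330
F = S·e^((r+u−y)T) = 2021.82 · e^(0.0330 × 3) = 2021.82 · e^0.09900000
= 2021.82 × 1.10406630 = $2,232.22 per troy ounce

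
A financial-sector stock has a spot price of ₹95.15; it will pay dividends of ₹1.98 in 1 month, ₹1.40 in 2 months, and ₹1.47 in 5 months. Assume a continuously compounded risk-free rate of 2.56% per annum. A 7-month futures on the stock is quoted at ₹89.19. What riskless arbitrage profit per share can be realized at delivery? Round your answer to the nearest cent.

PV(dividends) I = 1.98·e^(−0.0256·1/12) + 1.40·e^(−0.0256·2/12) + 1.47·e^(−0.0256·5/12) = 4.8242
Fair futures F* = (S − I)·e^(rT) = (95.15 − 4.8242)·e^0.014933 = 90.3258 × 1.015045 = 91.6848
Market ₹89.19 < fair 91.6848: forward underpriced → reverse cash-and-carry (short the stock, invest proceeds at r, pay the dividends, go long the forward).
Profit at T = |F_mkt − F*| = |89.19 − 91.6848| = ₹2.49 per share

₹2.49 per share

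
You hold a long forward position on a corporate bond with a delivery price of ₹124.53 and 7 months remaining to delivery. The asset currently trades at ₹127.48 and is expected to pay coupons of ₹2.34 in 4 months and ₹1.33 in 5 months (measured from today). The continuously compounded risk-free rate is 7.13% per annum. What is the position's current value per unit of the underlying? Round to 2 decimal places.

₹4.45

PV(remaining coupons) I = 2.34·e^(−0.0713·4/12) + 1.33·e^(−0.0713·5/12) = 3.5761
Current forward F = (S − I)·e^(rT) = (127.48 − 3.5761)·e^(0.0713·7/12) = 123.9039 × 1.042469 = 129.1660
Value (long) = (F − K)·e^(−rT) = (129.1660 − 124.53) × 0.959261 = 4.4471
Value = ₹4.45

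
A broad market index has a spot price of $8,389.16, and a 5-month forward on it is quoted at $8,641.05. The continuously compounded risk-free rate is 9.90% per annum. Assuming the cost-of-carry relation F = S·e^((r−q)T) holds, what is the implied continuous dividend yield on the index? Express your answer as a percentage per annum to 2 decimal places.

From F = S·e^((r−q)T): (r − q) = ln(F/S)/T
ln(8641.05/8389.16) = ln(1.030026) = 0.029584
(r − q) = 0.029584 / (5/12) = 0.071002
q = r − ln(F/S)/T = 0.0990 − 0.071002 = 0.027998
q = 2.80%

2.80%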